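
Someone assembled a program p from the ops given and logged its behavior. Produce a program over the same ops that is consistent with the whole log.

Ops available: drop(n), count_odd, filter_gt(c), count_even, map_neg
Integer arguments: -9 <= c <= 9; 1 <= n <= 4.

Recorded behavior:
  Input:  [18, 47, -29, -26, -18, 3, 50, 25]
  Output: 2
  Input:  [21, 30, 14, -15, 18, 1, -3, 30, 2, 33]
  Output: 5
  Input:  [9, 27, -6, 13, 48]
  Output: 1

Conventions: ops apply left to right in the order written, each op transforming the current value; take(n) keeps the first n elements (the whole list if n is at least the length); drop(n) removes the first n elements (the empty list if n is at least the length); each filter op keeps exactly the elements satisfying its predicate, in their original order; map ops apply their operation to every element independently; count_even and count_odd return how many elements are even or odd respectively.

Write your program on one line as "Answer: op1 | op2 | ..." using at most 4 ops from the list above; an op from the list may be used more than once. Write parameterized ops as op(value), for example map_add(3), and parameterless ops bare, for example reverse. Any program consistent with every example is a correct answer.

filter_gt(-2) | map_neg | count_even

Check, running the answer program on each example:
  [18, 47, -29, -26, -18, 3, 50, 25] -> [18, 47, 3, 50, 25] -> [-18, -47, -3, -50, -25] -> 2
  [21, 30, 14, -15, 18, 1, -3, 30, 2, 33] -> [21, 30, 14, 18, 1, 30, 2, 33] -> [-21, -30, -14, -18, -1, -30, -2, -33] -> 5
  [9, 27, -6, 13, 48] -> [9, 27, 13, 48] -> [-9, -27, -13, -48] -> 1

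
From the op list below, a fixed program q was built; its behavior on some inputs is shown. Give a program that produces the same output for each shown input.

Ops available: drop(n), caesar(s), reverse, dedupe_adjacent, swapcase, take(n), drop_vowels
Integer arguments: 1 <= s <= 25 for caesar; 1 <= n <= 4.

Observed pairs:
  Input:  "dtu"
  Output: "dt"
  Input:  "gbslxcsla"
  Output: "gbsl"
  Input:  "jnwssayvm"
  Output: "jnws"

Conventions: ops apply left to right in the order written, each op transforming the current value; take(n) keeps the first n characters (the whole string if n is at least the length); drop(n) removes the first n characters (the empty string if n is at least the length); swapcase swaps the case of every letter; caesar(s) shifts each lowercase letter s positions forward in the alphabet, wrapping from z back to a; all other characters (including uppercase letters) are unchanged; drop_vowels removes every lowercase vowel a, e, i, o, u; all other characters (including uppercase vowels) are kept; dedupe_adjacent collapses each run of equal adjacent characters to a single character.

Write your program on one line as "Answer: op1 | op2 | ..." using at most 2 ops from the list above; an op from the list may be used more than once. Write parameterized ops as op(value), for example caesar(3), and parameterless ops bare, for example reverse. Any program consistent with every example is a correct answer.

drop_vowels | take(4)

Check, running the answer program on each example:
  "dtu" -> "dt" -> "dt"
  "gbslxcsla" -> "gbslxcsl" -> "gbsl"
  "jnwssayvm" -> "jnwssyvm" -> "jnws"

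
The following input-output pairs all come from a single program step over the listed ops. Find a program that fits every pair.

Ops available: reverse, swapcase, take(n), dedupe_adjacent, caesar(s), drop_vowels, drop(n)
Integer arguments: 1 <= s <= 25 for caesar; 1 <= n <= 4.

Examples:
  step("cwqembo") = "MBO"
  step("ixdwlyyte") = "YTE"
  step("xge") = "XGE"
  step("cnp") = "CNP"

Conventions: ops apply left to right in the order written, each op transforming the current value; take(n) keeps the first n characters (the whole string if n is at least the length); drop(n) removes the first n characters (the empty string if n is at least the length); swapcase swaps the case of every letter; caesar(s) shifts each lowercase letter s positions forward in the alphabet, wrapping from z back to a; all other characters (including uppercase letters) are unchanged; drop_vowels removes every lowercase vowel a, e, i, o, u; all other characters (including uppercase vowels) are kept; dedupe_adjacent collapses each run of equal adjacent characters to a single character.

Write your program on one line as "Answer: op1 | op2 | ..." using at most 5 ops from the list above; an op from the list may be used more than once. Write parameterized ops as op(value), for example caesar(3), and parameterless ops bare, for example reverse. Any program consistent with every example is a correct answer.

reverse | dedupe_adjacent | take(3) | swapcase | reverse

Check, running the answer program on each example:
  "cwqembo" -> "obmeqwc" -> "obmeqwc" -> "obm" -> "OBM" -> "MBO"
  "ixdwlyyte" -> "etyylwdxi" -> "etylwdxi" -> "ety" -> "ETY" -> "YTE"
  "xge" -> "egx" -> "egx" -> "egx" -> "EGX" -> "XGE"
  "cnp" -> "pnc" -> "pnc" -> "pnc" -> "PNC" -> "CNP"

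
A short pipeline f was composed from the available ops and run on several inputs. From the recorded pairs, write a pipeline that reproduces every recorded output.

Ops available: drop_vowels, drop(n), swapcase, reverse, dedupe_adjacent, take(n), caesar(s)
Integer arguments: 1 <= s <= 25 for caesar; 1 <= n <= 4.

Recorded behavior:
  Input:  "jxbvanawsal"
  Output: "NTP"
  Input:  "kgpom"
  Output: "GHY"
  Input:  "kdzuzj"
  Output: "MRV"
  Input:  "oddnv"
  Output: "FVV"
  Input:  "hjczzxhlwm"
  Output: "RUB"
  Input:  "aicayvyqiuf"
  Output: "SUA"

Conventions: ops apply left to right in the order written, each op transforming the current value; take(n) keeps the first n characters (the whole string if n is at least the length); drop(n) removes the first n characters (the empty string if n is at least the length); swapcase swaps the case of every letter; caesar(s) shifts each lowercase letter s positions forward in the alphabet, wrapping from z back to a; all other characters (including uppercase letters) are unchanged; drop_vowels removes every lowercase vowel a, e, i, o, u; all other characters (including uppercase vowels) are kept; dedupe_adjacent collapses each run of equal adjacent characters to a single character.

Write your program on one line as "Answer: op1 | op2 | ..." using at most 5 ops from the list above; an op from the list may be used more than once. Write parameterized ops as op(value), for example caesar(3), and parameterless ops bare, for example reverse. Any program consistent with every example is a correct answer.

caesar(18) | drop(1) | swapcase | take(3) | reverse

Check, running the answer program on each example:
  "jxbvanawsal" -> "bptnsfsoksd" -> "ptnsfsoksd" -> "PTNSFSOKSD" -> "PTN" -> "NTP"
  "kgpom" -> "cyhge" -> "yhge" -> "YHGE" -> "YHG" -> "GHY"
  "kdzuzj" -> "cvrmrb" -> "vrmrb" -> "VRMRB" -> "VRM" -> "MRV"
  "oddnv" -> "gvvfn" -> "vvfn" -> "VVFN" -> "VVF" -> "FVV"
  "hjczzxhlwm" -> "zburrpzdoe" -> "burrpzdoe" -> "BURRPZDOE" -> "BUR" -> "RUB"
  "aicayvyqiuf" -> "sausqnqiamx" -> "ausqnqiamx" -> "AUSQNQIAMX" -> "AUS" -> "SUA"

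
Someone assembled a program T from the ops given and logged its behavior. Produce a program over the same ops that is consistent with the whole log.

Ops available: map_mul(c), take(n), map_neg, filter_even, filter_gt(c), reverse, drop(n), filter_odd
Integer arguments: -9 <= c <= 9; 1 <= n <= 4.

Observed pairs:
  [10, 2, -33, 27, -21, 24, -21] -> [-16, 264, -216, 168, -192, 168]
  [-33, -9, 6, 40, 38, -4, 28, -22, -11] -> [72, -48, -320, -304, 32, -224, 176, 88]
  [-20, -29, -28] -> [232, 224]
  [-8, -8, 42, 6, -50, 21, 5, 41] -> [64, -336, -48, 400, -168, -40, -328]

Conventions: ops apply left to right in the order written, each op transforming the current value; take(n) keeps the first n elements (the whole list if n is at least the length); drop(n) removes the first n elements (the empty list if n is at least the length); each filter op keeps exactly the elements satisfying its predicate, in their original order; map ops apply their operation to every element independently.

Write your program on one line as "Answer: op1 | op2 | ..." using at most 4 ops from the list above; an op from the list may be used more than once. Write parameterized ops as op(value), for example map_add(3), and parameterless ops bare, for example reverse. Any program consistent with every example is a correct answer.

map_neg | drop(1) | map_mul(8)

Check, running the answer program on each example:
  [10, 2, -33, 27, -21, 24, -21] -> [-10, -2, 33, -27, 21, -24, 21] -> [-2, 33, -27, 21, -24, 21] -> [-16, 264, -216, 168, -192, 168]
  [-33, -9, 6, 40, 38, -4, 28, -22, -11] -> [33, 9, -6, -40, -38, 4, -28, 22, 11] -> [9, -6, -40, -38, 4, -28, 22, 11] -> [72, -48, -320, -304, 32, -224, 176, 88]
  [-20, -29, -28] -> [20, 29, 28] -> [29, 28] -> [232, 224]
  [-8, -8, 42, 6, -50, 21, 5, 41] -> [8, 8, -42, -6, 50, -21, -5, -41] -> [8, -42, -6, 50, -21, -5, -41] -> [64, -336, -48, 400, -168, -40, -328]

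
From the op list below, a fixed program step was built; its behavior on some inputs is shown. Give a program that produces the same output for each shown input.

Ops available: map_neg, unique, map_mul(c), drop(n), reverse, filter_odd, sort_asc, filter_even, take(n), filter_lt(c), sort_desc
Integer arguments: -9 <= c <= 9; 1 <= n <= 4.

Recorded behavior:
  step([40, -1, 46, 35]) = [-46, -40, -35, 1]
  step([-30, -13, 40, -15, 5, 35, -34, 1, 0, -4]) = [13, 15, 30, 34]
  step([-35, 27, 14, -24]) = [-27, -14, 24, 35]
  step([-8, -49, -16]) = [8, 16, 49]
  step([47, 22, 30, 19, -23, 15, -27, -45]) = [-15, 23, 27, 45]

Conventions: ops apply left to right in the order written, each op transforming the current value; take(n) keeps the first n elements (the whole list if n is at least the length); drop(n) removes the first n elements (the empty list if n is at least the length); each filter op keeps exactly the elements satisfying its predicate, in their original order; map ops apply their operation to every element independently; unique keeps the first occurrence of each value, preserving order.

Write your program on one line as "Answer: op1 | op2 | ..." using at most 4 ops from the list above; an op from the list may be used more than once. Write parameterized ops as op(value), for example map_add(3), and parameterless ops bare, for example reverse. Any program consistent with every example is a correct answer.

sort_asc | take(4) | reverse | map_neg

Check, running the answer program on each example:
  [40, -1, 46, 35] -> [-1, 35, 40, 46] -> [-1, 35, 40, 46] -> [46, 40, 35, -1] -> [-46, -40, -35, 1]
  [-30, -13, 40, -15, 5, 35, -34, 1, 0, -4] -> [-34, -30, -15, -13, -4, 0, 1, 5, 35, 40] -> [-34, -30, -15, -13] -> [-13, -15, -30, -34] -> [13, 15, 30, 34]
  [-35, 27, 14, -24] -> [-35, -24, 14, 27] -> [-35, -24, 14, 27] -> [27, 14, -24, -35] -> [-27, -14, 24, 35]
  [-8, -49, -16] -> [-49, -16, -8] -> [-49, -16, -8] -> [-8, -16, -49] -> [8, 16, 49]
  [47, 22, 30, 19, -23, 15, -27, -45] -> [-45, -27, -23, 15, 19, 22, 30, 47] -> [-45, -27, -23, 15] -> [15, -23, -27, -45] -> [-15, 23, 27, 45]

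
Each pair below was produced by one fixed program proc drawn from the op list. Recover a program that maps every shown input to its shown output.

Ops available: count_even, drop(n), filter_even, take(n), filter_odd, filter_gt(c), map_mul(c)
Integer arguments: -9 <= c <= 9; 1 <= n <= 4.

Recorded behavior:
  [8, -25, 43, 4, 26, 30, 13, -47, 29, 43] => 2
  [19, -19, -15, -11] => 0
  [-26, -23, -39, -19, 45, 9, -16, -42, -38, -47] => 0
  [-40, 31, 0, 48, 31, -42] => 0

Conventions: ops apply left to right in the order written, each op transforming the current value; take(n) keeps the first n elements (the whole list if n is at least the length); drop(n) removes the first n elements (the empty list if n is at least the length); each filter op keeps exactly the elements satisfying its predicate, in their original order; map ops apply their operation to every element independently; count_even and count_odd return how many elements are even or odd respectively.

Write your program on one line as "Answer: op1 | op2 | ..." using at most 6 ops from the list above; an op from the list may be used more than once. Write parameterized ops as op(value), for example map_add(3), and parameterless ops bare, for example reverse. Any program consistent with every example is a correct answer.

filter_gt(3) | drop(1) | drop(2) | filter_even | map_mul(7) | count_even

Check, running the answer program on each example:
  [8, -25, 43, 4, 26, 30, 13, -47, 29, 43] -> [8, 43, 4, 26, 30, 13, 29, 43] -> [43, 4, 26, 30, 13, 29, 43] -> [26, 30, 13, 29, 43] -> [26, 30] -> [182, 210] -> 2
  [19, -19, -15, -11] -> [19] -> [] -> [] -> [] -> [] -> 0
  [-26, -23, -39, -19, 45, 9, -16, -42, -38, -47] -> [45, 9] -> [9] -> [] -> [] -> [] -> 0
  [-40, 31, 0, 48, 31, -42] -> [31, 48, 31] -> [48, 31] -> [] -> [] -> [] -> 0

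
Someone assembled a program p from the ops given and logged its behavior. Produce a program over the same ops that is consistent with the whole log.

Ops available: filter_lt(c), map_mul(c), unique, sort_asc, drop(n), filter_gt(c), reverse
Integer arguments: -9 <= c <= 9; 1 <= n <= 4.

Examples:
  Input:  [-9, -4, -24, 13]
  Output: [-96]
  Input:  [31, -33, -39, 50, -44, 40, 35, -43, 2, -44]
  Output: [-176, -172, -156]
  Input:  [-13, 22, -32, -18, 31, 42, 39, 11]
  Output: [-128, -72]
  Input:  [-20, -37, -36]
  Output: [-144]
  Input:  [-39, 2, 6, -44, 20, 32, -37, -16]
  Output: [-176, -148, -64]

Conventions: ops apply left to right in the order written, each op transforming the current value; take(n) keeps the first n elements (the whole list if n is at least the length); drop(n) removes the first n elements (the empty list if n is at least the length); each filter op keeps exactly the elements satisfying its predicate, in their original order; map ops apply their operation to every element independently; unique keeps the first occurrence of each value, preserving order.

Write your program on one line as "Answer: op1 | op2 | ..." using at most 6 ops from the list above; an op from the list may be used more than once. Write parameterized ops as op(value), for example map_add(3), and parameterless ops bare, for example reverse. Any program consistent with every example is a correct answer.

drop(2) | sort_asc | unique | map_mul(4) | filter_lt(5)

Check, running the answer program on each example:
  [-9, -4, -24, 13] -> [-24, 13] -> [-24, 13] -> [-24, 13] -> [-96, 52] -> [-96]
  [31, -33, -39, 50, -44, 40, 35, -43, 2, -44] -> [-39, 50, -44, 40, 35, -43, 2, -44] -> [-44, -44, -43, -39, 2, 35, 40, 50] -> [-44, -43, -39, 2, 35, 40, 50] -> [-176, -172, -156, 8, 140, 160, 200] -> [-176, -172, -156]
  [-13, 22, -32, -18, 31, 42, 39, 11] -> [-32, -18, 31, 42, 39, 11] -> [-32, -18, 11, 31, 39, 42] -> [-32, -18, 11, 31, 39, 42] -> [-128, -72, 44, 124, 156, 168] -> [-128, -72]
  [-20, -37, -36] -> [-36] -> [-36] -> [-36] -> [-144] -> [-144]
  [-39, 2, 6, -44, 20, 32, -37, -16] -> [6, -44, 20, 32, -37, -16] -> [-44, -37, -16, 6, 20, 32] -> [-44, -37, -16, 6, 20, 32] -> [-176, -148, -64, 24, 80, 128] -> [-176, -148, -64]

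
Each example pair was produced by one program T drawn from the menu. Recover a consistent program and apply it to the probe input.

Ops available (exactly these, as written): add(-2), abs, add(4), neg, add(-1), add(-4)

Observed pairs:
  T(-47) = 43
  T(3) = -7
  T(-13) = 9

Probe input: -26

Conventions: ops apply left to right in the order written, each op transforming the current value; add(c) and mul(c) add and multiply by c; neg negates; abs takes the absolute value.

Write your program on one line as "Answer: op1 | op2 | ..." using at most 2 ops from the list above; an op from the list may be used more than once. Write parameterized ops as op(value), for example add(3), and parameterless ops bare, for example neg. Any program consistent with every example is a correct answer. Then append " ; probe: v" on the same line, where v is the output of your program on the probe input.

neg | add(-4) ; probe: 22

Check, running the answer program on each example:
  -47 -> 47 -> 43
  3 -> -3 -> -7
  -13 -> 13 -> 9
  probe: -26 -> 26 -> 22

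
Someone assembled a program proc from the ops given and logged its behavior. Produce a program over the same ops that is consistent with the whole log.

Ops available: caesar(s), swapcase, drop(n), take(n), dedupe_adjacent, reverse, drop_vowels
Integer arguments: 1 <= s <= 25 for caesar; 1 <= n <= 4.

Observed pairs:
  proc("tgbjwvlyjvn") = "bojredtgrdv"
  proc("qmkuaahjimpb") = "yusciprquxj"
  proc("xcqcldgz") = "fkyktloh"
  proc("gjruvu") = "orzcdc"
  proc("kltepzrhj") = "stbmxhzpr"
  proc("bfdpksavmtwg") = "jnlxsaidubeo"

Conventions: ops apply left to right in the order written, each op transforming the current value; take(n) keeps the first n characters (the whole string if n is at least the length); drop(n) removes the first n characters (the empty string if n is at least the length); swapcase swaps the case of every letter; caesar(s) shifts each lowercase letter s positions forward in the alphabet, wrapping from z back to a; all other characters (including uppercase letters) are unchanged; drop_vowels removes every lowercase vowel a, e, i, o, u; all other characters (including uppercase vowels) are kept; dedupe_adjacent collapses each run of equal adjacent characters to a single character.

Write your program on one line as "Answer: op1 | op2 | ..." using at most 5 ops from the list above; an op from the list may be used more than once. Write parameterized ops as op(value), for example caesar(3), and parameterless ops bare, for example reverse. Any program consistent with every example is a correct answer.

caesar(8) | swapcase | dedupe_adjacent | swapcase

Check, running the answer program on each example:
  "tgbjwvlyjvn" -> "bojredtgrdv" -> "BOJREDTGRDV" -> "BOJREDTGRDV" -> "bojredtgrdv"
  "qmkuaahjimpb" -> "yusciiprquxj" -> "YUSCIIPRQUXJ" -> "YUSCIPRQUXJ" -> "yusciprquxj"
  "xcqcldgz" -> "fkyktloh" -> "FKYKTLOH" -> "FKYKTLOH" -> "fkyktloh"
  "gjruvu" -> "orzcdc" -> "ORZCDC" -> "ORZCDC" -> "orzcdc"
  "kltepzrhj" -> "stbmxhzpr" -> "STBMXHZPR" -> "STBMXHZPR" -> "stbmxhzpr"
  "bfdpksavmtwg" -> "jnlxsaidubeo" -> "JNLXSAIDUBEO" -> "JNLXSAIDUBEO" -> "jnlxsaidubeo"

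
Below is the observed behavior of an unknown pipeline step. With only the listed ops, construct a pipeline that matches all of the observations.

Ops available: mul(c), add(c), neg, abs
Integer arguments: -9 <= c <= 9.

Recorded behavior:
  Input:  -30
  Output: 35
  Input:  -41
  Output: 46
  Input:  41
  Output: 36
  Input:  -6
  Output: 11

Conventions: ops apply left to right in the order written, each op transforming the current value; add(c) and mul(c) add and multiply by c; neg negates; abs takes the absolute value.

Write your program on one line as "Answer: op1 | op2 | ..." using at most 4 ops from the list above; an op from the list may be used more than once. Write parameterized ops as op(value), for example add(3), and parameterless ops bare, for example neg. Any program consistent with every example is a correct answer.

add(4) | neg | add(9) | abs

Check, running the answer program on each example:
  -30 -> -26 -> 26 -> 35 -> 35
  -41 -> -37 -> 37 -> 46 -> 46
  41 -> 45 -> -45 -> -36 -> 36
  -6 -> -2 -> 2 -> 11 -> 11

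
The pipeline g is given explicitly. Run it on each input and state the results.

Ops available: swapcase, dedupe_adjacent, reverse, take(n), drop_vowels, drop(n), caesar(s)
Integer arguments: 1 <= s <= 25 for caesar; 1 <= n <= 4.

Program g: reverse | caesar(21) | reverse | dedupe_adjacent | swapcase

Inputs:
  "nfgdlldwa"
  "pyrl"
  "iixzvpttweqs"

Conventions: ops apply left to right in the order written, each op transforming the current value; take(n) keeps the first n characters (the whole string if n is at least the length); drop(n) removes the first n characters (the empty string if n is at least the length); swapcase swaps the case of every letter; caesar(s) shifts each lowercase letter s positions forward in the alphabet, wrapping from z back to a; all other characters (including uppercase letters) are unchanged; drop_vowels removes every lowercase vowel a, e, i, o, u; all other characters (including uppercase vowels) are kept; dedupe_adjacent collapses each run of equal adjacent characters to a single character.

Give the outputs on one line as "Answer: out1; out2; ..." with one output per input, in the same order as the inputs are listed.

Execution, op by op:
  "nfgdlldwa" -> "awdlldgfn" -> "vryggybai" -> "iabyggyrv" -> "iabygyrv" -> "IABYGYRV"
  "pyrl" -> "lryp" -> "gmtk" -> "ktmg" -> "ktmg" -> "KTMG"
  "iixzvpttweqs" -> "sqewttpvzxii" -> "nlzrookqusdd" -> "ddsuqkoorzln" -> "dsuqkorzln" -> "DSUQKORZLN"

"IABYGYRV"; "KTMG"; "DSUQKORZLN"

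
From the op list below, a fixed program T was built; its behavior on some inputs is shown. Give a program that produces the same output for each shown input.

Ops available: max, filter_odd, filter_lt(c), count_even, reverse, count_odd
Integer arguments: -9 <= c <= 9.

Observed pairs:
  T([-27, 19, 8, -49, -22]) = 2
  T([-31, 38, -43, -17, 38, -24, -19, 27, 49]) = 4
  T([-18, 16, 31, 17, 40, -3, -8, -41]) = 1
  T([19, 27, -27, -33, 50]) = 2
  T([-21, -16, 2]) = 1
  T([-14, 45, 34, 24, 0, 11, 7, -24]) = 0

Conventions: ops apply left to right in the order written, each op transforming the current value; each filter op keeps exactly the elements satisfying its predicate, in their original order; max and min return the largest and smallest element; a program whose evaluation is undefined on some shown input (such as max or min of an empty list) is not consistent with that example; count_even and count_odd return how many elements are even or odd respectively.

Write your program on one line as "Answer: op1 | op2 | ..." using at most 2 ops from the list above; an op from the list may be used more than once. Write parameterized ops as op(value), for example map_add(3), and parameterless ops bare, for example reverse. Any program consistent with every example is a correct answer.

filter_lt(-8) | count_odd

Check, running the answer program on each example:
  [-27, 19, 8, -49, -22] -> [-27, -49, -22] -> 2
  [-31, 38, -43, -17, 38, -24, -19, 27, 49] -> [-31, -43, -17, -24, -19] -> 4
  [-18, 16, 31, 17, 40, -3, -8, -41] -> [-18, -41] -> 1
  [19, 27, -27, -33, 50] -> [-27, -33] -> 2
  [-21, -16, 2] -> [-21, -16] -> 1
  [-14, 45, 34, 24, 0, 11, 7, -24] -> [-14, -24] -> 0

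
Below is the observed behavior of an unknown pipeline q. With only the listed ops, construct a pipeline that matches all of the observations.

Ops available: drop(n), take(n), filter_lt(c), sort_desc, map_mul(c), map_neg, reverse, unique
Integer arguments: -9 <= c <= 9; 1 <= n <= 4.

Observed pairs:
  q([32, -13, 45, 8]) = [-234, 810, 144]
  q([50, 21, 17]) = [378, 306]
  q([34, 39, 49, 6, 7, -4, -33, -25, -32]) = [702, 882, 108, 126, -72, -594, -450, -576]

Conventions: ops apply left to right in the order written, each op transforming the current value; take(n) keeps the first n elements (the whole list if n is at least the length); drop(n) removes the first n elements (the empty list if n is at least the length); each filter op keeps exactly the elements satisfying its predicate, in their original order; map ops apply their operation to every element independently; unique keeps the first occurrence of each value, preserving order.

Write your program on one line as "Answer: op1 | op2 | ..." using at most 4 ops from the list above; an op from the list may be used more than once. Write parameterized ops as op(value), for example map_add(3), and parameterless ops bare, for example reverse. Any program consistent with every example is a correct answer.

map_mul(6) | map_neg | drop(1) | map_mul(-3)

Check, running the answer program on each example:
  [32, -13, 45, 8] -> [192, -78, 270, 48] -> [-192, 78, -270, -48] -> [78, -270, -48] -> [-234, 810, 144]
  [50, 21, 17] -> [300, 126, 102] -> [-300, -126, -102] -> [-126, -102] -> [378, 306]
  [34, 39, 49, 6, 7, -4, -33, -25, -32] -> [204, 234, 294, 36, 42, -24, -198, -150, -192] -> [-204, -234, -294, -36, -42, 24, 198, 150, 192] -> [-234, -294, -36, -42, 24, 198, 150, 192] -> [702, 882, 108, 126, -72, -594, -450, -576]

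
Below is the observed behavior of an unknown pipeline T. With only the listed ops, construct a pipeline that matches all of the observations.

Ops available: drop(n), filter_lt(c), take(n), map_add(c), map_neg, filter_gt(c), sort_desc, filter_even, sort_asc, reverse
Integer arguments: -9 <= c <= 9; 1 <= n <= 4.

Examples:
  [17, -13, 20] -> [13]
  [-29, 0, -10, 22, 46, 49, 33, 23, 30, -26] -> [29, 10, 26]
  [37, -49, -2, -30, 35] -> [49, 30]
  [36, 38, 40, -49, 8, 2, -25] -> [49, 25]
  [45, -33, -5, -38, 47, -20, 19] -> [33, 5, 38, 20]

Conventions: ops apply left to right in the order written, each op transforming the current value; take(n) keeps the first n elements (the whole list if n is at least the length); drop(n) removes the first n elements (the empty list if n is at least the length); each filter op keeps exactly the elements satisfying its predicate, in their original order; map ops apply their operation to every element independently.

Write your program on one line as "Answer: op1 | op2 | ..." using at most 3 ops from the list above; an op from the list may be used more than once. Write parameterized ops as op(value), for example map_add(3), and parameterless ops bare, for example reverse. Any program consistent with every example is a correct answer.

filter_lt(9) | map_neg | filter_gt(2)

Check, running the answer program on each example:
  [17, -13, 20] -> [-13] -> [13] -> [13]
  [-29, 0, -10, 22, 46, 49, 33, 23, 30, -26] -> [-29, 0, -10, -26] -> [29, 0, 10, 26] -> [29, 10, 26]
  [37, -49, -2, -30, 35] -> [-49, -2, -30] -> [49, 2, 30] -> [49, 30]
  [36, 38, 40, -49, 8, 2, -25] -> [-49, 8, 2, -25] -> [49, -8, -2, 25] -> [49, 25]
  [45, -33, -5, -38, 47, -20, 19] -> [-33, -5, -38, -20] -> [33, 5, 38, 20] -> [33, 5, 38, 20]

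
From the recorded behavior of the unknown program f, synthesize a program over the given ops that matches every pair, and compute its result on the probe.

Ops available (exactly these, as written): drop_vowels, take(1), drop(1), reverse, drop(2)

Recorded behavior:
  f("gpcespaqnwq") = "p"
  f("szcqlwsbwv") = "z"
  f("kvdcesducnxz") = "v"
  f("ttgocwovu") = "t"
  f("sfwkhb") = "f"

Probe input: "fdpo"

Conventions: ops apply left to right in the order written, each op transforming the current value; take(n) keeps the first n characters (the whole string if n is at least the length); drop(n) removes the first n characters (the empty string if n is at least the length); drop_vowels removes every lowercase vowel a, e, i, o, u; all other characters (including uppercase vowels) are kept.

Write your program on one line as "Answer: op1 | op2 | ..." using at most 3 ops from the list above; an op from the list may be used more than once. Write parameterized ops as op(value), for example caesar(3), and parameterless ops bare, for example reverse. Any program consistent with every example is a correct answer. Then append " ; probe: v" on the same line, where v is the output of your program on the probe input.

drop(1) | take(1) ; probe: "d"

Check, running the answer program on each example:
  "gpcespaqnwq" -> "pcespaqnwq" -> "p"
  "szcqlwsbwv" -> "zcqlwsbwv" -> "z"
  "kvdcesducnxz" -> "vdcesducnxz" -> "v"
  "ttgocwovu" -> "tgocwovu" -> "t"
  "sfwkhb" -> "fwkhb" -> "f"
  probe: "fdpo" -> "dpo" -> "d"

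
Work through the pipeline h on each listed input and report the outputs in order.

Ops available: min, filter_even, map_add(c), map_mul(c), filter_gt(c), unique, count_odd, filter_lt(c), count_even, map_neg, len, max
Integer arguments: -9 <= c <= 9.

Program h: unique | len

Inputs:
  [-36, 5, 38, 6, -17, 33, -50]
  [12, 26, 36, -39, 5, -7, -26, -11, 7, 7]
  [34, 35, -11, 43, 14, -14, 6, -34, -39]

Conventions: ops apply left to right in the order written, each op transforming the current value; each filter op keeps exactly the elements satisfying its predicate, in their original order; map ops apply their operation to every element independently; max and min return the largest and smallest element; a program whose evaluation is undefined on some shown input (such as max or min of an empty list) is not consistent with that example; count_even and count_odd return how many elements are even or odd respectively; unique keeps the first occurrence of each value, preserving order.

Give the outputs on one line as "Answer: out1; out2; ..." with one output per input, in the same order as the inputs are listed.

7; 9; 9

Execution, op by op:
  [-36, 5, 38, 6, -17, 33, -50] -> [-36, 5, 38, 6, -17, 33, -50] -> 7
  [12, 26, 36, -39, 5, -7, -26, -11, 7, 7] -> [12, 26, 36, -39, 5, -7, -26, -11, 7] -> 9
  [34, 35, -11, 43, 14, -14, 6, -34, -39] -> [34, 35, -11, 43, 14, -14, 6, -34, -39] -> 9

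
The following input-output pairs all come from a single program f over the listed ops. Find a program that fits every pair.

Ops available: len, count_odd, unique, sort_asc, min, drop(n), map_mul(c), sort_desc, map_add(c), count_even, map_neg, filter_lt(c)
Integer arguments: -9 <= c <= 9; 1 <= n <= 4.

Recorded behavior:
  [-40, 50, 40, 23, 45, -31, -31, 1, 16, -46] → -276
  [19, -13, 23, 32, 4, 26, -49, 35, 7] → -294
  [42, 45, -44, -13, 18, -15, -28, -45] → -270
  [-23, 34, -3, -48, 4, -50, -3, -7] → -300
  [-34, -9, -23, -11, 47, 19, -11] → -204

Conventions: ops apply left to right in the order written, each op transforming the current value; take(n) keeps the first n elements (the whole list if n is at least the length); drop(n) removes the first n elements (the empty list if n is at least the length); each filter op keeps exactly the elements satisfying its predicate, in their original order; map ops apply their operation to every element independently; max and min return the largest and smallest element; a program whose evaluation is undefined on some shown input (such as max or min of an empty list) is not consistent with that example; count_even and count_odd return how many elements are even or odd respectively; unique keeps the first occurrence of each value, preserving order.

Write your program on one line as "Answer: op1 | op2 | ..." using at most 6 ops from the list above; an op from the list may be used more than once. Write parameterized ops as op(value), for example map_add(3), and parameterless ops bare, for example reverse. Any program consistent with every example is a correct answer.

map_mul(-6) | map_mul(-1) | filter_lt(4) | sort_desc | min

Check, running the answer program on each example:
  [-40, 50, 40, 23, 45, -31, -31, 1, 16, -46] -> [240, -300, -240, -138, -270, 186, 186, -6, -96, 276] -> [-240, 300, 240, 138, 270, -186, -186, 6, 96, -276] -> [-240, -186, -186, -276] -> [-186, -186, -240, -276] -> -276
  [19, -13, 23, 32, 4, 26, -49, 35, 7] -> [-114, 78, -138, -192, -24, -156, 294, -210, -42] -> [114, -78, 138, 192, 24, 156, -294, 210, 42] -> [-78, -294] -> [-78, -294] -> -294
  [42, 45, -44, -13, 18, -15, -28, -45] -> [-252, -270, 264, 78, -108, 90, 168, 270] -> [252, 270, -264, -78, 108, -90, -168, -270] -> [-264, -78, -90, -168, -270] -> [-78, -90, -168, -264, -270] -> -270
  [-23, 34, -3, -48, 4, -50, -3, -7] -> [138, -204, 18, 288, -24, 300, 18, 42] -> [-138, 204, -18, -288, 24, -300, -18, -42] -> [-138, -18, -288, -300, -18, -42] -> [-18, -18, -42, -138, -288, -300] -> -300
  [-34, -9, -23, -11, 47, 19, -11] -> [204, 54, 138, 66, -282, -114, 66] -> [-204, -54, -138, -66, 282, 114, -66] -> [-204, -54, -138, -66, -66] -> [-54, -66, -66, -138, -204] -> -204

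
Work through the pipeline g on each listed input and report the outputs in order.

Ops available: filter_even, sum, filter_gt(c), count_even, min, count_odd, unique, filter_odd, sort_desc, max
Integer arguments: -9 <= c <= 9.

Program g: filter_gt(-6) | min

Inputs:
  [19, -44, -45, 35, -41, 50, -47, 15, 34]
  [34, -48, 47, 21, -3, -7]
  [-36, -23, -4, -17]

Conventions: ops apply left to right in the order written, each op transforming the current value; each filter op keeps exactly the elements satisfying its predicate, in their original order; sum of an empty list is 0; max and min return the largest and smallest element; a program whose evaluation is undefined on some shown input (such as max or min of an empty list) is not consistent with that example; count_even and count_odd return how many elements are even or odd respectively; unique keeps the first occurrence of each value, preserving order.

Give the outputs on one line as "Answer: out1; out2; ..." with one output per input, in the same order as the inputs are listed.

15; -3; -4

Execution, op by op:
  [19, -44, -45, 35, -41, 50, -47, 15, 34] -> [19, 35, 50, 15, 34] -> 15
  [34, -48, 47, 21, -3, -7] -> [34, 47, 21, -3] -> -3
  [-36, -23, -4, -17] -> [-4] -> -4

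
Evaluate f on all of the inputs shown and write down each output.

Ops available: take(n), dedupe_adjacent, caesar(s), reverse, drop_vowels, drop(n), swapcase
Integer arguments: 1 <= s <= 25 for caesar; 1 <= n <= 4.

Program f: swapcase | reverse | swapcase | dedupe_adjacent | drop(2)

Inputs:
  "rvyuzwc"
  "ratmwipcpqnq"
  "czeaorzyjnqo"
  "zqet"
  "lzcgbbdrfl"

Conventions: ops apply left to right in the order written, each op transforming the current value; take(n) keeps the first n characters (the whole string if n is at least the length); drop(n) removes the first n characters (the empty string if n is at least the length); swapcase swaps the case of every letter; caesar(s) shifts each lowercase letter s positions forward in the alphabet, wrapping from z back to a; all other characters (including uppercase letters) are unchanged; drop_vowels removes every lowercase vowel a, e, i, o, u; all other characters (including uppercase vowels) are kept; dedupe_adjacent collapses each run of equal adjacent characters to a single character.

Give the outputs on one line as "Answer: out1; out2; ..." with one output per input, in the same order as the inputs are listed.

Execution, op by op:
  "rvyuzwc" -> "RVYUZWC" -> "CWZUYVR" -> "cwzuyvr" -> "cwzuyvr" -> "zuyvr"
  "ratmwipcpqnq" -> "RATMWIPCPQNQ" -> "QNQPCPIWMTAR" -> "qnqpcpiwmtar" -> "qnqpcpiwmtar" -> "qpcpiwmtar"
  "czeaorzyjnqo" -> "CZEAORZYJNQO" -> "OQNJYZROAEZC" -> "oqnjyzroaezc" -> "oqnjyzroaezc" -> "njyzroaezc"
  "zqet" -> "ZQET" -> "TEQZ" -> "teqz" -> "teqz" -> "qz"
  "lzcgbbdrfl" -> "LZCGBBDRFL" -> "LFRDBBGCZL" -> "lfrdbbgczl" -> "lfrdbgczl" -> "rdbgczl"

"zuyvr"; "qpcpiwmtar"; "njyzroaezc"; "qz"; "rdbgczl"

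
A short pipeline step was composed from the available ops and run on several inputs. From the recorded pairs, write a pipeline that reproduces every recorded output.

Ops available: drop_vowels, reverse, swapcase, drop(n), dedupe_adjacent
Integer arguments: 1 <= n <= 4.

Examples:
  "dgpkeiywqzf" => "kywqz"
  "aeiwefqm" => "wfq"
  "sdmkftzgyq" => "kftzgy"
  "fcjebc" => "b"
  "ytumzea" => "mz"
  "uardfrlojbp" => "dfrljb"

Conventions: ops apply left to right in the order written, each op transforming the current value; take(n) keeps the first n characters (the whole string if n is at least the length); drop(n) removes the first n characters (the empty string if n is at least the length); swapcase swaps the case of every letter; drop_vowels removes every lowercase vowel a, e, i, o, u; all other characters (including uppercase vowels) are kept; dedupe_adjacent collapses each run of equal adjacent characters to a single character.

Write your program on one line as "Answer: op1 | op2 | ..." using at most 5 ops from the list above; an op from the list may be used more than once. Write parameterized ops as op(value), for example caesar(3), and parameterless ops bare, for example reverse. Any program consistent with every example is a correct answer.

drop(3) | reverse | drop(1) | drop_vowels | reverse

Check, running the answer program on each example:
  "dgpkeiywqzf" -> "keiywqzf" -> "fzqwyiek" -> "zqwyiek" -> "zqwyk" -> "kywqz"
  "aeiwefqm" -> "wefqm" -> "mqfew" -> "qfew" -> "qfw" -> "wfq"
  "sdmkftzgyq" -> "kftzgyq" -> "qygztfk" -> "ygztfk" -> "ygztfk" -> "kftzgy"
  "fcjebc" -> "ebc" -> "cbe" -> "be" -> "b" -> "b"
  "ytumzea" -> "mzea" -> "aezm" -> "ezm" -> "zm" -> "mz"
  "uardfrlojbp" -> "dfrlojbp" -> "pbjolrfd" -> "bjolrfd" -> "bjlrfd" -> "dfrljb"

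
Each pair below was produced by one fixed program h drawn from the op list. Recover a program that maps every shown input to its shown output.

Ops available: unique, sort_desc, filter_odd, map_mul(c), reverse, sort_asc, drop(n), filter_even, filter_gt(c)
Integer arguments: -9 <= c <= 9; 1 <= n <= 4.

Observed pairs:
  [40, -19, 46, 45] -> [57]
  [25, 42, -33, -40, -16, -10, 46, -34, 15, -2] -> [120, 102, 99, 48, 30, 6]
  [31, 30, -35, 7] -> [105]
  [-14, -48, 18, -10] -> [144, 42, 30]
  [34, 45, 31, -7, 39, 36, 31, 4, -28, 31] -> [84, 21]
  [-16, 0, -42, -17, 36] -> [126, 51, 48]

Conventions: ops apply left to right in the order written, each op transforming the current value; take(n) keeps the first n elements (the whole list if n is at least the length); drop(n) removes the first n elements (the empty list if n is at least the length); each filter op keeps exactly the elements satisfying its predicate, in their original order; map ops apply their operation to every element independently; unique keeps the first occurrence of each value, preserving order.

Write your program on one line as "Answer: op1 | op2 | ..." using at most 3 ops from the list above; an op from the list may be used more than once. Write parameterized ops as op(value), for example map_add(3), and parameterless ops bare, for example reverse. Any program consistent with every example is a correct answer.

map_mul(-3) | filter_gt(4) | sort_desc

Check, running the answer program on each example:
  [40, -19, 46, 45] -> [-120, 57, -138, -135] -> [57] -> [57]
  [25, 42, -33, -40, -16, -10, 46, -34, 15, -2] -> [-75, -126, 99, 120, 48, 30, -138, 102, -45, 6] -> [99, 120, 48, 30, 102, 6] -> [120, 102, 99, 48, 30, 6]
  [31, 30, -35, 7] -> [-93, -90, 105, -21] -> [105] -> [105]
  [-14, -48, 18, -10] -> [42, 144, -54, 30] -> [42, 144, 30] -> [144, 42, 30]
  [34, 45, 31, -7, 39, 36, 31, 4, -28, 31] -> [-102, -135, -93, 21, -117, -108, -93, -12, 84, -93] -> [21, 84] -> [84, 21]
  [-16, 0, -42, -17, 36] -> [48, 0, 126, 51, -108] -> [48, 126, 51] -> [126, 51, 48]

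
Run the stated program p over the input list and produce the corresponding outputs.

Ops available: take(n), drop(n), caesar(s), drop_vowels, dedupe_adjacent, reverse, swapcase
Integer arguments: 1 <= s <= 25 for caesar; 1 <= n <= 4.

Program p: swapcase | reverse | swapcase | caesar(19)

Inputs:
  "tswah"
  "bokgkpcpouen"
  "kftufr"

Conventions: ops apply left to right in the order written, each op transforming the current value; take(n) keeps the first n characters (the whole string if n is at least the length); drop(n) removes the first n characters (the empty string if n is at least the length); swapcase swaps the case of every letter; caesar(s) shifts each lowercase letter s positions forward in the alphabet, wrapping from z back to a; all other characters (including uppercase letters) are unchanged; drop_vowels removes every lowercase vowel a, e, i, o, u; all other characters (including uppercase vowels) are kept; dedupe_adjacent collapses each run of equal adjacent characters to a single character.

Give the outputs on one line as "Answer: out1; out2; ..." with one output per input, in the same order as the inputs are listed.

Execution, op by op:
  "tswah" -> "TSWAH" -> "HAWST" -> "hawst" -> "atplm"
  "bokgkpcpouen" -> "BOKGKPCPOUEN" -> "NEUOPCPKGKOB" -> "neuopcpkgkob" -> "gxnhividzdhu"
  "kftufr" -> "KFTUFR" -> "RFUTFK" -> "rfutfk" -> "kynmyd"

"atplm"; "gxnhividzdhu"; "kynmyd"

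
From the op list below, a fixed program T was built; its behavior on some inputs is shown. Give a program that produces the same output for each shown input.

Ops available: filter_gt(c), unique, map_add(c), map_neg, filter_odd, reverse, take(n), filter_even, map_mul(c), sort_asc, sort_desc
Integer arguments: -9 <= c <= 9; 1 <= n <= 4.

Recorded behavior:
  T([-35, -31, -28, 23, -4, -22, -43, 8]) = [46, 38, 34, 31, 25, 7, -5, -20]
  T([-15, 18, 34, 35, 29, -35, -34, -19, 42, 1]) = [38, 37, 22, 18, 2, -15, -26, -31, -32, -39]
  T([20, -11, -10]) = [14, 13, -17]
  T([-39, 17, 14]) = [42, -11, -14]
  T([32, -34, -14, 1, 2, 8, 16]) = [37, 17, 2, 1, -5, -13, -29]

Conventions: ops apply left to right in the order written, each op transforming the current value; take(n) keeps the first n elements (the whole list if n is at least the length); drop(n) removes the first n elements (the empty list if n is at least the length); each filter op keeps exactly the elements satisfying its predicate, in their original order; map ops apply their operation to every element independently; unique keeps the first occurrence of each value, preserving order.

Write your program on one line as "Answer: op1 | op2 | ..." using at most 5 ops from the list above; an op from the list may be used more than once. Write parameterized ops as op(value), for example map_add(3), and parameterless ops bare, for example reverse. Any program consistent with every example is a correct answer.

map_neg | reverse | map_add(3) | sort_desc

Check, running the answer program on each example:
  [-35, -31, -28, 23, -4, -22, -43, 8] -> [35, 31, 28, -23, 4, 22, 43, -8] -> [-8, 43, 22, 4, -23, 28, 31, 35] -> [-5, 46, 25, 7, -20, 31, 34, 38] -> [46, 38, 34, 31, 25, 7, -5, -20]
  [-15, 18, 34, 35, 29, -35, -34, -19, 42, 1] -> [15, -18, -34, -35, -29, 35, 34, 19, -42, -1] -> [-1, -42, 19, 34, 35, -29, -35, -34, -18, 15] -> [2, -39, 22, 37, 38, -26, -32, -31, -15, 18] -> [38, 37, 22, 18, 2, -15, -26, -31, -32, -39]
  [20, -11, -10] -> [-20, 11, 10] -> [10, 11, -20] -> [13, 14, -17] -> [14, 13, -17]
  [-39, 17, 14] -> [39, -17, -14] -> [-14, -17, 39] -> [-11, -14, 42] -> [42, -11, -14]
  [32, -34, -14, 1, 2, 8, 16] -> [-32, 34, 14, -1, -2, -8, -16] -> [-16, -8, -2, -1, 14, 34, -32] -> [-13, -5, 1, 2, 17, 37, -29] -> [37, 17, 2, 1, -5, -13, -29]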